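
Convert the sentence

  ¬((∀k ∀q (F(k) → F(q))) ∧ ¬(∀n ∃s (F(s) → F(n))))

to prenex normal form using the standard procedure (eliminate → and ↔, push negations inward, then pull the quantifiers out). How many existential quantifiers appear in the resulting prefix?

3

Rewrite implications/biconditionals: A → B as ¬A ∨ B.
  ¬((∀k ∀q (¬F(k) ∨ F(q))) ∧ ¬(∀n ∃s (¬F(s) ∨ F(n))))
Push ¬ through the quantifiers and connectives to reach negation normal form:
  (∃k ∃q (F(k) ∧ ¬F(q))) ∨ (∀n ∃s (¬F(s) ∨ F(n)))
All bound variables are already distinct, so no renaming is needed.
Finally move all quantifiers to the prefix:
  ∃k ∃q ∀n ∃s (F(k) ∧ ¬F(q) ∨ ¬F(s) ∨ F(n))
The prefix is ∃k ∃q ∀n ∃s: 1 universal, 3 existential.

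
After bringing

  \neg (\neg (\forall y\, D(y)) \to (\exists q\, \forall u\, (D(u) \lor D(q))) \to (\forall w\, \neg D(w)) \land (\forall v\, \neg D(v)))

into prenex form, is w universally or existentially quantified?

First replace A → B with ¬A ∨ B.
  \neg (\neg \neg (\forall y\, D(y)) \lor \neg (\exists q\, \forall u\, (D(u) \lor D(q))) \lor (\forall w\, \neg D(w)) \land (\forall v\, \neg D(v)))
Push ¬ through the quantifiers and connectives to reach negation normal form:
  (\exists y\, \neg D(y)) \land (\exists q\, \forall u\, (D(u) \lor D(q))) \land ((\exists w\, D(w)) \lor (\exists v\, D(v)))
All bound variables are already distinct, so no renaming is needed.
Finally move all quantifiers to the prefix:
  \exists y\, \exists q\, \forall u\, \exists w\, \exists v\, (\neg D(y) \land (D(u) \lor D(q)) \land (D(w) \lor D(v)))
The quantifier \forall w sits under an odd number of negations (counting the antecedent side of each →), so it flips to \exists w.

existential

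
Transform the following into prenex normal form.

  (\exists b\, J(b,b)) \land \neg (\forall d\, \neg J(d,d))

Move each ¬ inward, flipping quantifiers it crosses:
  (\exists b\, J(b,b)) \land (\exists d\, J(d,d))
All bound variables are already distinct, so no renaming is needed.
Pull the quantifiers to the front (each side's bound variable is not free in the other side):
  \exists b\, \exists d\, (J(b,b) \land J(d,d))

\exists b\, \exists d\, (J(b,b) \land J(d,d))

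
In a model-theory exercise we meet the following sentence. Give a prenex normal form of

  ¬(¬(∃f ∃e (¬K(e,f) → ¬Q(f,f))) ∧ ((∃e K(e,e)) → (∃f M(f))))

∃f ∃e ∃a ∀p (K(e,f) ∨ ¬Q(f,f) ∨ K(a,a) ∧ ¬M(p))

Eliminate → and ↔ using ¬ and ∨.
  ¬(¬(∃f ∃e (¬¬K(e,f) ∨ ¬Q(f,f))) ∧ (¬(∃e K(e,e)) ∨ (∃f M(f))))
Drive negations inward (¬∀x A ≡ ∃x ¬A, ¬∃x A ≡ ∀x ¬A, De Morgan for ∧/∨):
  (∃f ∃e (K(e,f) ∨ ¬Q(f,f))) ∨ (∃e K(e,e)) ∧ (∀f ¬M(f))
Standardize variables apart so no two quantifiers bind the same name: e↦a, f↦p.
  (∃f ∃e (K(e,f) ∨ ¬Q(f,f))) ∨ (∃a K(a,a)) ∧ (∀p ¬M(p))
Finally move all quantifiers to the prefix:
  ∃f ∃e ∃a ∀p (K(e,f) ∨ ¬Q(f,f) ∨ K(a,a) ∧ ¬M(p))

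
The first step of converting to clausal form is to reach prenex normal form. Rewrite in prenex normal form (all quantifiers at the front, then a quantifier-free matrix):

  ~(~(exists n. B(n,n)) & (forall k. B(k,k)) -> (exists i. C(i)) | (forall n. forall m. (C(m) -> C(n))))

Eliminate → and ↔ using ¬ and ∨.
  ~(~(~(exists n. B(n,n)) & (forall k. B(k,k))) | (exists i. C(i)) | (forall n. forall m. (~C(m) | C(n))))
Move each ¬ inward, flipping quantifiers it crosses:
  (forall n. ~B(n,n)) & (forall k. B(k,k)) & (forall i. ~C(i)) & (exists n. exists m. (C(m) & ~C(n)))
Standardize variables apart so no two quantifiers bind the same name: n↦z.
  (forall n. ~B(n,n)) & (forall k. B(k,k)) & (forall i. ~C(i)) & (exists z. exists m. (C(m) & ~C(z)))
Finally move all quantifiers to the prefix:
  forall n. forall k. forall i. exists z. exists m. (~B(n,n) & B(k,k) & ~C(i) & C(m) & ~C(z))

forall n. forall k. forall i. exists z. exists m. (~B(n,n) & B(k,k) & ~C(i) & C(m) & ~C(z))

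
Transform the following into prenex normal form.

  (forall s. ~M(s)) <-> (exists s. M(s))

Rewrite implications/biconditionals: A → B as ¬A ∨ B; A ↔ B as (¬A ∨ B) ∧ (¬B ∨ A).
  (~(forall s. ~M(s)) | (exists s. M(s))) & (~(exists s. M(s)) | (forall s. ~M(s)))
Push ¬ through the quantifiers and connectives to reach negation normal form:
  ((exists s. M(s)) | (exists s. M(s))) & ((forall s. ~M(s)) | (forall s. ~M(s)))
Give each quantifier a distinct variable: s↦z1, s↦a, s↦y1.
  ((exists s. M(s)) | (exists z1. M(z1))) & ((forall a. ~M(a)) | (forall y1. ~M(y1)))
Pull the quantifiers to the front (each side's bound variable is not free in the other side):
  exists s. exists z1. forall a. forall y1. ((M(s) | M(z1)) & (~M(a) | ~M(y1)))

exists s. exists z1. forall a. forall y1. ((M(s) | M(z1)) & (~M(a) | ~M(y1)))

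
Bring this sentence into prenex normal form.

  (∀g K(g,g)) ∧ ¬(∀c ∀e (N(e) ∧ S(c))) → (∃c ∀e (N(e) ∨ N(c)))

∃g ∀c ∀e ∃y ∀t (¬K(g,g) ∨ N(e) ∧ S(c) ∨ N(t) ∨ N(y))

First replace A → B with ¬A ∨ B.
  ¬((∀g K(g,g)) ∧ ¬(∀c ∀e (N(e) ∧ S(c)))) ∨ (∃c ∀e (N(e) ∨ N(c)))
Move each ¬ inward, flipping quantifiers it crosses:
  (∃g ¬K(g,g)) ∨ (∀c ∀e (N(e) ∧ S(c))) ∨ (∃c ∀e (N(e) ∨ N(c)))
Give each quantifier a distinct variable: c↦y, e↦t.
  (∃g ¬K(g,g)) ∨ (∀c ∀e (N(e) ∧ S(c))) ∨ (∃y ∀t (N(t) ∨ N(y)))
Pull the quantifiers to the front (each side's bound variable is not free in the other side):
  ∃g ∀c ∀e ∃y ∀t (¬K(g,g) ∨ N(e) ∧ S(c) ∨ N(t) ∨ N(y))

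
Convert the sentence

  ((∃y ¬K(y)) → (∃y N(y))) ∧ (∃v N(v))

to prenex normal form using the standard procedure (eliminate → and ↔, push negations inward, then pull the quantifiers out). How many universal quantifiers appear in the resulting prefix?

1

First replace A → B with ¬A ∨ B.
  (¬(∃y ¬K(y)) ∨ (∃y N(y))) ∧ (∃v N(v))
Push ¬ through the quantifiers and connectives to reach negation normal form:
  ((∀y K(y)) ∨ (∃y N(y))) ∧ (∃v N(v))
Rename bound variables to avoid capture: y↦z1.
  ((∀y K(y)) ∨ (∃z1 N(z1))) ∧ (∃v N(v))
Finally move all quantifiers to the prefix:
  ∀y ∃z1 ∃v ((K(y) ∨ N(z1)) ∧ N(v))
The prefix is ∀y ∃z1 ∃v: 1 universal, 2 existential.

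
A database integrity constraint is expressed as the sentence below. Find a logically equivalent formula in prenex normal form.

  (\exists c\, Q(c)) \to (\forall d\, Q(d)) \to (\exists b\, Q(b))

\forall c\, \exists d\, \exists b\, (\neg Q(c) \lor \neg Q(d) \lor Q(b))

First replace A → B with ¬A ∨ B.
  \neg (\exists c\, Q(c)) \lor \neg (\forall d\, Q(d)) \lor (\exists b\, Q(b))
Push ¬ through the quantifiers and connectives to reach negation normal form:
  (\forall c\, \neg Q(c)) \lor (\exists d\, \neg Q(d)) \lor (\exists b\, Q(b))
Finally move all quantifiers to the prefix:
  \forall c\, \exists d\, \exists b\, (\neg Q(c) \lor \neg Q(d) \lor Q(b))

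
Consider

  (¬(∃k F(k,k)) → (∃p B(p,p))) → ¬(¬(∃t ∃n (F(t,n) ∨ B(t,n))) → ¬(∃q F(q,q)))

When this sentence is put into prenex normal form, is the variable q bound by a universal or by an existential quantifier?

existential

Eliminate → and ↔ using ¬ and ∨.
  ¬(¬¬(∃k F(k,k)) ∨ (∃p B(p,p))) ∨ ¬(¬¬(∃t ∃n (F(t,n) ∨ B(t,n))) ∨ ¬(∃q F(q,q)))
Drive negations inward (¬∀x A ≡ ∃x ¬A, ¬∃x A ≡ ∀x ¬A, De Morgan for ∧/∨):
  (∀k ¬F(k,k)) ∧ (∀p ¬B(p,p)) ∨ (∀t ∀n (¬F(t,n) ∧ ¬B(t,n))) ∧ (∃q F(q,q))
Extract every quantifier outward, since the variables are now distinct and don't occur free across branches:
  ∀k ∀p ∀t ∀n ∃q (¬F(k,k) ∧ ¬B(p,p) ∨ ¬F(t,n) ∧ ¬B(t,n) ∧ F(q,q))
The quantifier ∃q sits under an even number of negations (counting the antecedent side of each →), so it remains existential.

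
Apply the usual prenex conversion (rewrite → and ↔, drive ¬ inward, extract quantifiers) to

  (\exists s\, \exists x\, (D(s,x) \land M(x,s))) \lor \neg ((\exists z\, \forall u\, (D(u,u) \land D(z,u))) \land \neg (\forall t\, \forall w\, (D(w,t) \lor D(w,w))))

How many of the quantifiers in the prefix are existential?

3

Drive negations inward (¬∀x A ≡ ∃x ¬A, ¬∃x A ≡ ∀x ¬A, De Morgan for ∧/∨):
  (\exists s\, \exists x\, (D(s,x) \land M(x,s))) \lor (\forall z\, \exists u\, (\neg D(u,u) \lor \neg D(z,u))) \lor (\forall t\, \forall w\, (D(w,t) \lor D(w,w)))
All bound variables are already distinct, so no renaming is needed.
Finally move all quantifiers to the prefix:
  \exists s\, \exists x\, \forall z\, \exists u\, \forall t\, \forall w\, (D(s,x) \land M(x,s) \lor \neg D(u,u) \lor \neg D(z,u) \lor D(w,t) \lor D(w,w))
The prefix is \exists s \exists x \forall z \exists u \forall t \forall w: 3 universal, 3 existential.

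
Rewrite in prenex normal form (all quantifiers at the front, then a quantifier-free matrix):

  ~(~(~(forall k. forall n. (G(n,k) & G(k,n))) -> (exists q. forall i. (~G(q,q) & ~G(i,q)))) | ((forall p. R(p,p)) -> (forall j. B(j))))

Eliminate → and ↔ using ¬ and ∨.
  ~(~(~~(forall k. forall n. (G(n,k) & G(k,n))) | (exists q. forall i. (~G(q,q) & ~G(i,q)))) | ~(forall p. R(p,p)) | (forall j. B(j)))
Push ¬ through the quantifiers and connectives to reach negation normal form:
  ((forall k. forall n. (G(n,k) & G(k,n))) | (exists q. forall i. (~G(q,q) & ~G(i,q)))) & (forall p. R(p,p)) & (exists j. ~B(j))
All bound variables are already distinct, so no renaming is needed.
Finally move all quantifiers to the prefix:
  forall k. forall n. exists q. forall i. forall p. exists j. ((G(n,k) & G(k,n) | ~G(q,q) & ~G(i,q)) & R(p,p) & ~B(j))

forall k. forall n. exists q. forall i. forall p. exists j. ((G(n,k) & G(k,n) | ~G(q,q) & ~G(i,q)) & R(p,p) & ~B(j))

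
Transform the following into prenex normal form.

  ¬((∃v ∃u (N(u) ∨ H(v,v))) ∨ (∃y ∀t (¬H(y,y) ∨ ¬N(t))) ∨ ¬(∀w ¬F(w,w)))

Push ¬ through the quantifiers and connectives to reach negation normal form:
  (∀v ∀u (¬N(u) ∧ ¬H(v,v))) ∧ (∀y ∃t (H(y,y) ∧ N(t))) ∧ (∀w ¬F(w,w))
All bound variables are already distinct, so no renaming is needed.
Extract every quantifier outward, since the variables are now distinct and don't occur free across branches:
  ∀v ∀u ∀y ∃t ∀w (¬N(u) ∧ ¬H(v,v) ∧ H(y,y) ∧ N(t) ∧ ¬F(w,w))

∀v ∀u ∀y ∃t ∀w (¬N(u) ∧ ¬H(v,v) ∧ H(y,y) ∧ N(t) ∧ ¬F(w,w))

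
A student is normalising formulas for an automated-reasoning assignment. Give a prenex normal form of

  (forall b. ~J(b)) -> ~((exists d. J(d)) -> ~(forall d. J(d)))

exists b. exists d. forall z1. (J(b) | J(d) & J(z1))

First replace A → B with ¬A ∨ B.
  ~(forall b. ~J(b)) | ~(~(exists d. J(d)) | ~(forall d. J(d)))
Move each ¬ inward, flipping quantifiers it crosses:
  (exists b. J(b)) | (exists d. J(d)) & (forall d. J(d))
Rename bound variables to avoid capture: d↦z1.
  (exists b. J(b)) | (exists d. J(d)) & (forall z1. J(z1))
Finally move all quantifiers to the prefix:
  exists b. exists d. forall z1. (J(b) | J(d) & J(z1))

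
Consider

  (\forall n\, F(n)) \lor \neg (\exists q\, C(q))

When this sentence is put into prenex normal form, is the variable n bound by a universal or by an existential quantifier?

universal

Move each ¬ inward, flipping quantifiers it crosses:
  (\forall n\, F(n)) \lor (\forall q\, \neg C(q))
All bound variables are already distinct, so no renaming is needed.
Pull the quantifiers to the front (each side's bound variable is not free in the other side):
  \forall n\, \forall q\, (F(n) \lor \neg C(q))
The quantifier \forall n sits under an even number of negations, so it remains universal.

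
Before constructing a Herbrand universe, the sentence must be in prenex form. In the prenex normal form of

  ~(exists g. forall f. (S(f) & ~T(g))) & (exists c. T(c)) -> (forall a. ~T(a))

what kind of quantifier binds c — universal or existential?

universal

Eliminate → and ↔ using ¬ and ∨.
  ~(~(exists g. forall f. (S(f) & ~T(g))) & (exists c. T(c))) | (forall a. ~T(a))
Drive negations inward (¬∀x A ≡ ∃x ¬A, ¬∃x A ≡ ∀x ¬A, De Morgan for ∧/∨):
  (exists g. forall f. (S(f) & ~T(g))) | (forall c. ~T(c)) | (forall a. ~T(a))
All bound variables are already distinct, so no renaming is needed.
Extract every quantifier outward, since the variables are now distinct and don't occur free across branches:
  exists g. forall f. forall c. forall a. (S(f) & ~T(g) | ~T(c) | ~T(a))
The quantifier exists c sits under an odd number of negations (counting the antecedent side of each →), so it flips to forall c.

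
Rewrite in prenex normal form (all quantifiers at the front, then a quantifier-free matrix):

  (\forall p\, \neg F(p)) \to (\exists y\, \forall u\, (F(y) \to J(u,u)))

Rewrite implications/biconditionals: A → B as ¬A ∨ B.
  \neg (\forall p\, \neg F(p)) \lor (\exists y\, \forall u\, (\neg F(y) \lor J(u,u)))
Push ¬ through the quantifiers and connectives to reach negation normal form:
  (\exists p\, F(p)) \lor (\exists y\, \forall u\, (\neg F(y) \lor J(u,u)))
All bound variables are already distinct, so no renaming is needed.
Finally move all quantifiers to the prefix:
  \exists p\, \exists y\, \forall u\, (F(p) \lor \neg F(y) \lor J(u,u))

\exists p\, \exists y\, \forall u\, (F(p) \lor \neg F(y) \lor J(u,u))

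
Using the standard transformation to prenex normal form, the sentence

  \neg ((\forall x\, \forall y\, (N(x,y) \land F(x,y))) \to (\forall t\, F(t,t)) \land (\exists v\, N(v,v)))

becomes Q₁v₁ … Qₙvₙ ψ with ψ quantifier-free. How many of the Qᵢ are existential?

Eliminate → and ↔ using ¬ and ∨.
  \neg (\neg (\forall x\, \forall y\, (N(x,y) \land F(x,y))) \lor (\forall t\, F(t,t)) \land (\exists v\, N(v,v)))
Move each ¬ inward, flipping quantifiers it crosses:
  (\forall x\, \forall y\, (N(x,y) \land F(x,y))) \land ((\exists t\, \neg F(t,t)) \lor (\forall v\, \neg N(v,v)))
Finally move all quantifiers to the prefix:
  \forall x\, \forall y\, \exists t\, \forall v\, (N(x,y) \land F(x,y) \land (\neg F(t,t) \lor \neg N(v,v)))
The prefix is \forall x \forall y \exists t \forall v: 3 universal, 1 existential.

1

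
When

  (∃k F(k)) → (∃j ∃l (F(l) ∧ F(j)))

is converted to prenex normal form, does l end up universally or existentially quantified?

existential

First replace A → B with ¬A ∨ B.
  ¬(∃k F(k)) ∨ (∃j ∃l (F(l) ∧ F(j)))
Push ¬ through the quantifiers and connectives to reach negation normal form:
  (∀k ¬F(k)) ∨ (∃j ∃l (F(l) ∧ F(j)))
Pull the quantifiers to the front (each side's bound variable is not free in the other side):
  ∀k ∃j ∃l (¬F(k) ∨ F(l) ∧ F(j))
The quantifier ∃l sits under an even number of negations (counting the antecedent side of each →), so it remains existential.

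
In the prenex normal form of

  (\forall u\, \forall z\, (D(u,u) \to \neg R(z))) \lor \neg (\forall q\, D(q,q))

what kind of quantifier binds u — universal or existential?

universal

Eliminate → and ↔ using ¬ and ∨.
  (\forall u\, \forall z\, (\neg D(u,u) \lor \neg R(z))) \lor \neg (\forall q\, D(q,q))
Drive negations inward (¬∀x A ≡ ∃x ¬A, ¬∃x A ≡ ∀x ¬A, De Morgan for ∧/∨):
  (\forall u\, \forall z\, (\neg D(u,u) \lor \neg R(z))) \lor (\exists q\, \neg D(q,q))
All bound variables are already distinct, so no renaming is needed.
Extract every quantifier outward, since the variables are now distinct and don't occur free across branches:
  \forall u\, \forall z\, \exists q\, (\neg D(u,u) \lor \neg R(z) \lor \neg D(q,q))
The quantifier \forall u sits under an even number of negations (counting the antecedent side of each →), so it remains universal.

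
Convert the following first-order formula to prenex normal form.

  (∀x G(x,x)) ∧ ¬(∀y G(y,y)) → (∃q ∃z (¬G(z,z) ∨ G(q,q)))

∃x ∀y ∃q ∃z (¬G(x,x) ∨ G(y,y) ∨ ¬G(z,z) ∨ G(q,q))

First replace A → B with ¬A ∨ B.
  ¬((∀x G(x,x)) ∧ ¬(∀y G(y,y))) ∨ (∃q ∃z (¬G(z,z) ∨ G(q,q)))
Push ¬ through the quantifiers and connectives to reach negation normal form:
  (∃x ¬G(x,x)) ∨ (∀y G(y,y)) ∨ (∃q ∃z (¬G(z,z) ∨ G(q,q)))
All bound variables are already distinct, so no renaming is needed.
Pull the quantifiers to the front (each side's bound variable is not free in the other side):
  ∃x ∀y ∃q ∃z (¬G(x,x) ∨ G(y,y) ∨ ¬G(z,z) ∨ G(q,q))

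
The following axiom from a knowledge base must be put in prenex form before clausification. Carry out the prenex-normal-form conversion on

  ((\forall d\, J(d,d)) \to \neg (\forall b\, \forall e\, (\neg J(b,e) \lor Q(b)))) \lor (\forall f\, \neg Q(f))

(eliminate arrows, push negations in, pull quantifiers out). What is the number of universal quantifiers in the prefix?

Eliminate → and ↔ using ¬ and ∨.
  \neg (\forall d\, J(d,d)) \lor \neg (\forall b\, \forall e\, (\neg J(b,e) \lor Q(b))) \lor (\forall f\, \neg Q(f))
Move each ¬ inward, flipping quantifiers it crosses:
  (\exists d\, \neg J(d,d)) \lor (\exists b\, \exists e\, (J(b,e) \land \neg Q(b))) \lor (\forall f\, \neg Q(f))
Finally move all quantifiers to the prefix:
  \exists d\, \exists b\, \exists e\, \forall f\, (\neg J(d,d) \lor J(b,e) \land \neg Q(b) \lor \neg Q(f))
The prefix is \exists d \exists b \exists e \forall f: 1 universal, 3 existential.

1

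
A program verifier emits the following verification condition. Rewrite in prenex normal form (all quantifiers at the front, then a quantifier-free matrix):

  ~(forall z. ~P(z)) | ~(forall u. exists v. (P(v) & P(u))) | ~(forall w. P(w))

Drive negations inward (¬∀x A ≡ ∃x ¬A, ¬∃x A ≡ ∀x ¬A, De Morgan for ∧/∨):
  (exists z. P(z)) | (exists u. forall v. (~P(v) | ~P(u))) | (exists w. ~P(w))
Finally move all quantifiers to the prefix:
  exists z. exists u. forall v. exists w. (P(z) | ~P(v) | ~P(u) | ~P(w))

exists z. exists u. forall v. exists w. (P(z) | ~P(v) | ~P(u) | ~P(w))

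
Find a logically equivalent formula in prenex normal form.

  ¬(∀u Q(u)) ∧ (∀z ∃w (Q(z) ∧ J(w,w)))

∃u ∀z ∃w (¬Q(u) ∧ Q(z) ∧ J(w,w))

Drive negations inward (¬∀x A ≡ ∃x ¬A, ¬∃x A ≡ ∀x ¬A, De Morgan for ∧/∨):
  (∃u ¬Q(u)) ∧ (∀z ∃w (Q(z) ∧ J(w,w)))
Finally move all quantifiers to the prefix:
  ∃u ∀z ∃w (¬Q(u) ∧ Q(z) ∧ J(w,w))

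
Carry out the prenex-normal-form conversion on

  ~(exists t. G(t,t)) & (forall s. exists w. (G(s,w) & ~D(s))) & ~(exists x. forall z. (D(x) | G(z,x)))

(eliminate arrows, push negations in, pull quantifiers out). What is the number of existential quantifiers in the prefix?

Drive negations inward (¬∀x A ≡ ∃x ¬A, ¬∃x A ≡ ∀x ¬A, De Morgan for ∧/∨):
  (forall t. ~G(t,t)) & (forall s. exists w. (G(s,w) & ~D(s))) & (forall x. exists z. (~D(x) & ~G(z,x)))
All bound variables are already distinct, so no renaming is needed.
Extract every quantifier outward, since the variables are now distinct and don't occur free across branches:
  forall t. forall s. exists w. forall x. exists z. (~G(t,t) & G(s,w) & ~D(s) & ~D(x) & ~G(z,x))
The prefix is forall t forall s exists w forall x exists z: 3 universal, 2 existential.

2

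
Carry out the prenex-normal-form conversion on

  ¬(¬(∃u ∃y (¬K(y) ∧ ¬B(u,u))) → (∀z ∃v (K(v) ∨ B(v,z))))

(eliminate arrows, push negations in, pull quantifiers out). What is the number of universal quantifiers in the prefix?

3

Rewrite implications/biconditionals: A → B as ¬A ∨ B.
  ¬(¬¬(∃u ∃y (¬K(y) ∧ ¬B(u,u))) ∨ (∀z ∃v (K(v) ∨ B(v,z))))
Drive negations inward (¬∀x A ≡ ∃x ¬A, ¬∃x A ≡ ∀x ¬A, De Morgan for ∧/∨):
  (∀u ∀y (K(y) ∨ B(u,u))) ∧ (∃z ∀v (¬K(v) ∧ ¬B(v,z)))
All bound variables are already distinct, so no renaming is needed.
Extract every quantifier outward, since the variables are now distinct and don't occur free across branches:
  ∀u ∀y ∃z ∀v ((K(y) ∨ B(u,u)) ∧ ¬K(v) ∧ ¬B(v,z))
The prefix is ∀u ∀y ∃z ∀v: 3 universal, 1 existential.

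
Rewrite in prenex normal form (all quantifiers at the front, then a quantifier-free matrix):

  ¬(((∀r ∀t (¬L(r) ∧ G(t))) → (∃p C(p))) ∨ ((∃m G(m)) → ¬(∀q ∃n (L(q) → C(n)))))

∀r ∀t ∀p ∃m ∀q ∃n (¬L(r) ∧ G(t) ∧ ¬C(p) ∧ G(m) ∧ (¬L(q) ∨ C(n)))

Rewrite implications/biconditionals: A → B as ¬A ∨ B.
  ¬(¬(∀r ∀t (¬L(r) ∧ G(t))) ∨ (∃p C(p)) ∨ ¬(∃m G(m)) ∨ ¬(∀q ∃n (¬L(q) ∨ C(n))))
Drive negations inward (¬∀x A ≡ ∃x ¬A, ¬∃x A ≡ ∀x ¬A, De Morgan for ∧/∨):
  (∀r ∀t (¬L(r) ∧ G(t))) ∧ (∀p ¬C(p)) ∧ (∃m G(m)) ∧ (∀q ∃n (¬L(q) ∨ C(n)))
All bound variables are already distinct, so no renaming is needed.
Pull the quantifiers to the front (each side's bound variable is not free in the other side):
  ∀r ∀t ∀p ∃m ∀q ∃n (¬L(r) ∧ G(t) ∧ ¬C(p) ∧ G(m) ∧ (¬L(q) ∨ C(n)))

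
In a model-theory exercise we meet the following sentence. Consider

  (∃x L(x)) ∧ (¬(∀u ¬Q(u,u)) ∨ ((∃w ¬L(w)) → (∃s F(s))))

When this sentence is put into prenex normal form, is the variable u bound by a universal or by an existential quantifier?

Eliminate → and ↔ using ¬ and ∨.
  (∃x L(x)) ∧ (¬(∀u ¬Q(u,u)) ∨ ¬(∃w ¬L(w)) ∨ (∃s F(s)))
Push ¬ through the quantifiers and connectives to reach negation normal form:
  (∃x L(x)) ∧ ((∃u Q(u,u)) ∨ (∀w L(w)) ∨ (∃s F(s)))
All bound variables are already distinct, so no renaming is needed.
Pull the quantifiers to the front (each side's bound variable is not free in the other side):
  ∃x ∃u ∀w ∃s (L(x) ∧ (Q(u,u) ∨ L(w) ∨ F(s)))
The quantifier ∀u sits under an odd number of negations (counting the antecedent side of each →), so it flips to ∃u.

existential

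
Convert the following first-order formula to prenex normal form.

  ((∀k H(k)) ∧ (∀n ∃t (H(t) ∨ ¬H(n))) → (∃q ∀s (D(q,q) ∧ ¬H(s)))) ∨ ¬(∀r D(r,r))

First replace A → B with ¬A ∨ B.
  ¬((∀k H(k)) ∧ (∀n ∃t (H(t) ∨ ¬H(n)))) ∨ (∃q ∀s (D(q,q) ∧ ¬H(s))) ∨ ¬(∀r D(r,r))
Move each ¬ inward, flipping quantifiers it crosses:
  (∃k ¬H(k)) ∨ (∃n ∀t (¬H(t) ∧ H(n))) ∨ (∃q ∀s (D(q,q) ∧ ¬H(s))) ∨ (∃r ¬D(r,r))
Pull the quantifiers to the front (each side's bound variable is not free in the other side):
  ∃k ∃n ∀t ∃q ∀s ∃r (¬H(k) ∨ ¬H(t) ∧ H(n) ∨ D(q,q) ∧ ¬H(s) ∨ ¬D(r,r))

∃k ∃n ∀t ∃q ∀s ∃r (¬H(k) ∨ ¬H(t) ∧ H(n) ∨ D(q,q) ∧ ¬H(s) ∨ ¬D(r,r))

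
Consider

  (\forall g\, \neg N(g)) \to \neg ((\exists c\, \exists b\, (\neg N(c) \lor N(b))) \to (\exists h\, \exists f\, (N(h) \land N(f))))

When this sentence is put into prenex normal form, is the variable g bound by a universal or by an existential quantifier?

Eliminate → and ↔ using ¬ and ∨.
  \neg (\forall g\, \neg N(g)) \lor \neg (\neg (\exists c\, \exists b\, (\neg N(c) \lor N(b))) \lor (\exists h\, \exists f\, (N(h) \land N(f))))
Move each ¬ inward, flipping quantifiers it crosses:
  (\exists g\, N(g)) \lor (\exists c\, \exists b\, (\neg N(c) \lor N(b))) \land (\forall h\, \forall f\, (\neg N(h) \lor \neg N(f)))
Pull the quantifiers to the front (each side's bound variable is not free in the other side):
  \exists g\, \exists c\, \exists b\, \forall h\, \forall f\, (N(g) \lor (\neg N(c) \lor N(b)) \land (\neg N(h) \lor \neg N(f)))
The quantifier \forall g sits under an odd number of negations (counting the antecedent side of each →), so it flips to \exists g.

existential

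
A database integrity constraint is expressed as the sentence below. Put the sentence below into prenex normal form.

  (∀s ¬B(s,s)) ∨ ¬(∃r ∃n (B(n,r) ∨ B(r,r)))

∀s ∀r ∀n (¬B(s,s) ∨ ¬B(n,r) ∧ ¬B(r,r))

Push ¬ through the quantifiers and connectives to reach negation normal form:
  (∀s ¬B(s,s)) ∨ (∀r ∀n (¬B(n,r) ∧ ¬B(r,r)))
All bound variables are already distinct, so no renaming is needed.
Finally move all quantifiers to the prefix:
  ∀s ∀r ∀n (¬B(s,s) ∨ ¬B(n,r) ∧ ¬B(r,r))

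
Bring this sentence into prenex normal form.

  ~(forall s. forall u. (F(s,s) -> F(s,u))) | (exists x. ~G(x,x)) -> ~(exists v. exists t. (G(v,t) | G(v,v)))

Eliminate → and ↔ using ¬ and ∨.
  ~(~(forall s. forall u. (~F(s,s) | F(s,u))) | (exists x. ~G(x,x))) | ~(exists v. exists t. (G(v,t) | G(v,v)))
Drive negations inward (¬∀x A ≡ ∃x ¬A, ¬∃x A ≡ ∀x ¬A, De Morgan for ∧/∨):
  (forall s. forall u. (~F(s,s) | F(s,u))) & (forall x. G(x,x)) | (forall v. forall t. (~G(v,t) & ~G(v,v)))
Pull the quantifiers to the front (each side's bound variable is not free in the other side):
  forall s. forall u. forall x. forall v. forall t. ((~F(s,s) | F(s,u)) & G(x,x) | ~G(v,t) & ~G(v,v))

forall s. forall u. forall x. forall v. forall t. ((~F(s,s) | F(s,u)) & G(x,x) | ~G(v,t) & ~G(v,v))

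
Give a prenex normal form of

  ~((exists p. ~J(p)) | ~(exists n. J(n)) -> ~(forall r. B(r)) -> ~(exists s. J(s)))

exists p. forall n. exists r. exists s. ((~J(p) | ~J(n)) & ~B(r) & J(s))

Rewrite implications/biconditionals: A → B as ¬A ∨ B.
  ~(~((exists p. ~J(p)) | ~(exists n. J(n))) | ~~(forall r. B(r)) | ~(exists s. J(s)))
Drive negations inward (¬∀x A ≡ ∃x ¬A, ¬∃x A ≡ ∀x ¬A, De Morgan for ∧/∨):
  ((exists p. ~J(p)) | (forall n. ~J(n))) & (exists r. ~B(r)) & (exists s. J(s))
Finally move all quantifiers to the prefix:
  exists p. forall n. exists r. exists s. ((~J(p) | ~J(n)) & ~B(r) & J(s))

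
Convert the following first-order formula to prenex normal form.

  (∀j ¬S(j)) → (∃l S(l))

∃j ∃l (S(j) ∨ S(l))

Rewrite implications/biconditionals: A → B as ¬A ∨ B.
  ¬(∀j ¬S(j)) ∨ (∃l S(l))
Move each ¬ inward, flipping quantifiers it crosses:
  (∃j S(j)) ∨ (∃l S(l))
All bound variables are already distinct, so no renaming is needed.
Finally move all quantifiers to the prefix:
  ∃j ∃l (S(j) ∨ S(l))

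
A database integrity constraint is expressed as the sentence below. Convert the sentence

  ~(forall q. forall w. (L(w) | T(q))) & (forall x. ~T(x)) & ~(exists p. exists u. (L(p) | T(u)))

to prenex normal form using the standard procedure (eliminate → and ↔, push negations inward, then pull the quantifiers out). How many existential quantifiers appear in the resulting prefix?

Move each ¬ inward, flipping quantifiers it crosses:
  (exists q. exists w. (~L(w) & ~T(q))) & (forall x. ~T(x)) & (forall p. forall u. (~L(p) & ~T(u)))
All bound variables are already distinct, so no renaming is needed.
Pull the quantifiers to the front (each side's bound variable is not free in the other side):
  exists q. exists w. forall x. forall p. forall u. (~L(w) & ~T(q) & ~T(x) & ~L(p) & ~T(u))
The prefix is exists q exists w forall x forall p forall u: 3 universal, 2 existential.

2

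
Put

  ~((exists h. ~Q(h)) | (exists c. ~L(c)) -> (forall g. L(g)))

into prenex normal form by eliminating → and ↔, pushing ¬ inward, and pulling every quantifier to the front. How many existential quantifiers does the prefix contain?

3

Rewrite implications/biconditionals: A → B as ¬A ∨ B.
  ~(~((exists h. ~Q(h)) | (exists c. ~L(c))) | (forall g. L(g)))
Drive negations inward (¬∀x A ≡ ∃x ¬A, ¬∃x A ≡ ∀x ¬A, De Morgan for ∧/∨):
  ((exists h. ~Q(h)) | (exists c. ~L(c))) & (exists g. ~L(g))
All bound variables are already distinct, so no renaming is needed.
Extract every quantifier outward, since the variables are now distinct and don't occur free across branches:
  exists h. exists c. exists g. ((~Q(h) | ~L(c)) & ~L(g))
The prefix is exists h exists c exists g: 0 universal, 3 existential.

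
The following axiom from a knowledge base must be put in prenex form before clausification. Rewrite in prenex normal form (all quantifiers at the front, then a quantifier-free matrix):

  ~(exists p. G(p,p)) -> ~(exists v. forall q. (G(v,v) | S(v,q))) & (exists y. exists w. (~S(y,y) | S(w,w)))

exists p. forall v. exists q. exists y. exists w. (G(p,p) | ~G(v,v) & ~S(v,q) & (~S(y,y) | S(w,w)))

Eliminate → and ↔ using ¬ and ∨.
  ~~(exists p. G(p,p)) | ~(exists v. forall q. (G(v,v) | S(v,q))) & (exists y. exists w. (~S(y,y) | S(w,w)))
Drive negations inward (¬∀x A ≡ ∃x ¬A, ¬∃x A ≡ ∀x ¬A, De Morgan for ∧/∨):
  (exists p. G(p,p)) | (forall v. exists q. (~G(v,v) & ~S(v,q))) & (exists y. exists w. (~S(y,y) | S(w,w)))
All bound variables are already distinct, so no renaming is needed.
Pull the quantifiers to the front (each side's bound variable is not free in the other side):
  exists p. forall v. exists q. exists y. exists w. (G(p,p) | ~G(v,v) & ~S(v,q) & (~S(y,y) | S(w,w)))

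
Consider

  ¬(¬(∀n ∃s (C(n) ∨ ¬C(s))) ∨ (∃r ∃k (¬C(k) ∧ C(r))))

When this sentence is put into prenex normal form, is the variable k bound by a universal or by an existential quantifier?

Move each ¬ inward, flipping quantifiers it crosses:
  (∀n ∃s (C(n) ∨ ¬C(s))) ∧ (∀r ∀k (C(k) ∨ ¬C(r)))
All bound variables are already distinct, so no renaming is needed.
Extract every quantifier outward, since the variables are now distinct and don't occur free across branches:
  ∀n ∃s ∀r ∀k ((C(n) ∨ ¬C(s)) ∧ (C(k) ∨ ¬C(r)))
The quantifier ∃k sits under an odd number of negations, so it flips to ∀k.

universal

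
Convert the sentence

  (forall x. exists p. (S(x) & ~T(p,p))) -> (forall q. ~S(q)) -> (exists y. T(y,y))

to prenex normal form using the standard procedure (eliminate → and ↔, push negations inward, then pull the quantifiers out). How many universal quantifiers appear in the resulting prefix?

First replace A → B with ¬A ∨ B.
  ~(forall x. exists p. (S(x) & ~T(p,p))) | ~(forall q. ~S(q)) | (exists y. T(y,y))
Move each ¬ inward, flipping quantifiers it crosses:
  (exists x. forall p. (~S(x) | T(p,p))) | (exists q. S(q)) | (exists y. T(y,y))
Pull the quantifiers to the front (each side's bound variable is not free in the other side):
  exists x. forall p. exists q. exists y. (~S(x) | T(p,p) | S(q) | T(y,y))
The prefix is exists x forall p exists q exists y: 1 universal, 3 existential.

1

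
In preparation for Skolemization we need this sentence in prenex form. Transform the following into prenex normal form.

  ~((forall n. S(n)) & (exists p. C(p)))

exists n. forall p. (~S(n) | ~C(p))

Push ¬ through the quantifiers and connectives to reach negation normal form:
  (exists n. ~S(n)) | (forall p. ~C(p))
Extract every quantifier outward, since the variables are now distinct and don't occur free across branches:
  exists n. forall p. (~S(n) | ~C(p))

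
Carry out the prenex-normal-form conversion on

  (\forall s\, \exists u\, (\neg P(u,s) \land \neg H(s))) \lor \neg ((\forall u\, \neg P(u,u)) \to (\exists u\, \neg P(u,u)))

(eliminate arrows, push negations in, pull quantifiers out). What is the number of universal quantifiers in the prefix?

3

Rewrite implications/biconditionals: A → B as ¬A ∨ B.
  (\forall s\, \exists u\, (\neg P(u,s) \land \neg H(s))) \lor \neg (\neg (\forall u\, \neg P(u,u)) \lor (\exists u\, \neg P(u,u)))
Move each ¬ inward, flipping quantifiers it crosses:
  (\forall s\, \exists u\, (\neg P(u,s) \land \neg H(s))) \lor (\forall u\, \neg P(u,u)) \land (\forall u\, P(u,u))
Standardize variables apart so no two quantifiers bind the same name: u↦w, u↦b.
  (\forall s\, \exists u\, (\neg P(u,s) \land \neg H(s))) \lor (\forall w\, \neg P(w,w)) \land (\forall b\, P(b,b))
Finally move all quantifiers to the prefix:
  \forall s\, \exists u\, \forall w\, \forall b\, (\neg P(u,s) \land \neg H(s) \lor \neg P(w,w) \land P(b,b))
The prefix is \forall s \exists u \forall w \forall b: 3 universal, 1 existential.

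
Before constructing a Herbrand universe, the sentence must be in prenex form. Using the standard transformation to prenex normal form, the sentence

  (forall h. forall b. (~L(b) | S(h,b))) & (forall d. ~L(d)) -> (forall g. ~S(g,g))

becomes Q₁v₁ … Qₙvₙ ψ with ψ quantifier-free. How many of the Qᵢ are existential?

Eliminate → and ↔ using ¬ and ∨.
  ~((forall h. forall b. (~L(b) | S(h,b))) & (forall d. ~L(d))) | (forall g. ~S(g,g))
Push ¬ through the quantifiers and connectives to reach negation normal form:
  (exists h. exists b. (L(b) & ~S(h,b))) | (exists d. L(d)) | (forall g. ~S(g,g))
All bound variables are already distinct, so no renaming is needed.
Extract every quantifier outward, since the variables are now distinct and don't occur free across branches:
  exists h. exists b. exists d. forall g. (L(b) & ~S(h,b) | L(d) | ~S(g,g))
The prefix is exists h exists b exists d forall g: 1 universal, 3 existential.

3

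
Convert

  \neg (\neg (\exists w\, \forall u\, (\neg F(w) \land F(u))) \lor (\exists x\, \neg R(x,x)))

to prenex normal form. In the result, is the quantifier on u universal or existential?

Push ¬ through the quantifiers and connectives to reach negation normal form:
  (\exists w\, \forall u\, (\neg F(w) \land F(u))) \land (\forall x\, R(x,x))
All bound variables are already distinct, so no renaming is needed.
Extract every quantifier outward, since the variables are now distinct and don't occur free across branches:
  \exists w\, \forall u\, \forall x\, (\neg F(w) \land F(u) \land R(x,x))
The quantifier \forall u sits under an even number of negations, so it remains universal.

universal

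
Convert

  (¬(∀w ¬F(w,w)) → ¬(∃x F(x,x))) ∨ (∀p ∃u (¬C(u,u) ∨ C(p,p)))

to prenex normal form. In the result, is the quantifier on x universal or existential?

universal

Eliminate → and ↔ using ¬ and ∨.
  ¬¬(∀w ¬F(w,w)) ∨ ¬(∃x F(x,x)) ∨ (∀p ∃u (¬C(u,u) ∨ C(p,p)))
Drive negations inward (¬∀x A ≡ ∃x ¬A, ¬∃x A ≡ ∀x ¬A, De Morgan for ∧/∨):
  (∀w ¬F(w,w)) ∨ (∀x ¬F(x,x)) ∨ (∀p ∃u (¬C(u,u) ∨ C(p,p)))
Extract every quantifier outward, since the variables are now distinct and don't occur free across branches:
  ∀w ∀x ∀p ∃u (¬F(w,w) ∨ ¬F(x,x) ∨ ¬C(u,u) ∨ C(p,p))
The quantifier ∃x sits under an odd number of negations (counting the antecedent side of each →), so it flips to ∀x.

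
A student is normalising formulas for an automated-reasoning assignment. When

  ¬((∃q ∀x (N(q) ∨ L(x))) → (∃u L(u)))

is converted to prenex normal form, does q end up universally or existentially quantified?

existential

Eliminate → and ↔ using ¬ and ∨.
  ¬(¬(∃q ∀x (N(q) ∨ L(x))) ∨ (∃u L(u)))
Move each ¬ inward, flipping quantifiers it crosses:
  (∃q ∀x (N(q) ∨ L(x))) ∧ (∀u ¬L(u))
All bound variables are already distinct, so no renaming is needed.
Pull the quantifiers to the front (each side's bound variable is not free in the other side):
  ∃q ∀x ∀u ((N(q) ∨ L(x)) ∧ ¬L(u))
The quantifier ∃q sits under an even number of negations (counting the antecedent side of each →), so it remains existential.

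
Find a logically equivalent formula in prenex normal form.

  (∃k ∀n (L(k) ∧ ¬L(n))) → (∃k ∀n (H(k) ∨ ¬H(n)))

∀k ∃n ∃t ∀w1 (¬L(k) ∨ L(n) ∨ H(t) ∨ ¬H(w1))

Rewrite implications/biconditionals: A → B as ¬A ∨ B.
  ¬(∃k ∀n (L(k) ∧ ¬L(n))) ∨ (∃k ∀n (H(k) ∨ ¬H(n)))
Push ¬ through the quantifiers and connectives to reach negation normal form:
  (∀k ∃n (¬L(k) ∨ L(n))) ∨ (∃k ∀n (H(k) ∨ ¬H(n)))
Give each quantifier a distinct variable: k↦t, n↦w1.
  (∀k ∃n (¬L(k) ∨ L(n))) ∨ (∃t ∀w1 (H(t) ∨ ¬H(w1)))
Finally move all quantifiers to the prefix:
  ∀k ∃n ∃t ∀w1 (¬L(k) ∨ L(n) ∨ H(t) ∨ ¬H(w1))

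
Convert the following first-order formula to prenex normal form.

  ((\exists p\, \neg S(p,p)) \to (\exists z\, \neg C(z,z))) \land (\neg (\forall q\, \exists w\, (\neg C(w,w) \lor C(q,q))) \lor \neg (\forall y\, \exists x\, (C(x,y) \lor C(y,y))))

\forall p\, \exists z\, \exists q\, \forall w\, \exists y\, \forall x\, ((S(p,p) \lor \neg C(z,z)) \land (C(w,w) \land \neg C(q,q) \lor \neg C(x,y) \land \neg C(y,y)))

First replace A → B with ¬A ∨ B.
  (\neg (\exists p\, \neg S(p,p)) \lor (\exists z\, \neg C(z,z))) \land (\neg (\forall q\, \exists w\, (\neg C(w,w) \lor C(q,q))) \lor \neg (\forall y\, \exists x\, (C(x,y) \lor C(y,y))))
Drive negations inward (¬∀x A ≡ ∃x ¬A, ¬∃x A ≡ ∀x ¬A, De Morgan for ∧/∨):
  ((\forall p\, S(p,p)) \lor (\exists z\, \neg C(z,z))) \land ((\exists q\, \forall w\, (C(w,w) \land \neg C(q,q))) \lor (\exists y\, \forall x\, (\neg C(x,y) \land \neg C(y,y))))
All bound variables are already distinct, so no renaming is needed.
Extract every quantifier outward, since the variables are now distinct and don't occur free across branches:
  \forall p\, \exists z\, \exists q\, \forall w\, \exists y\, \forall x\, ((S(p,p) \lor \neg C(z,z)) \land (C(w,w) \land \neg C(q,q) \lor \neg C(x,y) \land \neg C(y,y)))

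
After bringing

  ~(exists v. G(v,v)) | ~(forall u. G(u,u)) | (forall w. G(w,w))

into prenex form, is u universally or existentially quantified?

existential

Push ¬ through the quantifiers and connectives to reach negation normal form:
  (forall v. ~G(v,v)) | (exists u. ~G(u,u)) | (forall w. G(w,w))
All bound variables are already distinct, so no renaming is needed.
Extract every quantifier outward, since the variables are now distinct and don't occur free across branches:
  forall v. exists u. forall w. (~G(v,v) | ~G(u,u) | G(w,w))
The quantifier forall u sits under an odd number of negations, so it flips to exists u.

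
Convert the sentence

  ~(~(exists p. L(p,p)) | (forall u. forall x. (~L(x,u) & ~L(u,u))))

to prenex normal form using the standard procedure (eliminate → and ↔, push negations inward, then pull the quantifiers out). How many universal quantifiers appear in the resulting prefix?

0

Push ¬ through the quantifiers and connectives to reach negation normal form:
  (exists p. L(p,p)) & (exists u. exists x. (L(x,u) | L(u,u)))
All bound variables are already distinct, so no renaming is needed.
Finally move all quantifiers to the prefix:
  exists p. exists u. exists x. (L(p,p) & (L(x,u) | L(u,u)))
The prefix is exists p exists u exists x: 0 universal, 3 existential.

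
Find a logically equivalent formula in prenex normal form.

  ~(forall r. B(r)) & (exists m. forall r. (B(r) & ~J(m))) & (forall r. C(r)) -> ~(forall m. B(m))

forall r. forall m. exists y. exists z. exists b. (B(r) | ~B(y) | J(m) | ~C(z) | ~B(b))

Rewrite implications/biconditionals: A → B as ¬A ∨ B.
  ~(~(forall r. B(r)) & (exists m. forall r. (B(r) & ~J(m))) & (forall r. C(r))) | ~(forall m. B(m))
Move each ¬ inward, flipping quantifiers it crosses:
  (forall r. B(r)) | (forall m. exists r. (~B(r) | J(m))) | (exists r. ~C(r)) | (exists m. ~B(m))
Standardize variables apart so no two quantifiers bind the same name: r↦y, r↦z, m↦b.
  (forall r. B(r)) | (forall m. exists y. (~B(y) | J(m))) | (exists z. ~C(z)) | (exists b. ~B(b))
Finally move all quantifiers to the prefix:
  forall r. forall m. exists y. exists z. exists b. (B(r) | ~B(y) | J(m) | ~C(z) | ~B(b))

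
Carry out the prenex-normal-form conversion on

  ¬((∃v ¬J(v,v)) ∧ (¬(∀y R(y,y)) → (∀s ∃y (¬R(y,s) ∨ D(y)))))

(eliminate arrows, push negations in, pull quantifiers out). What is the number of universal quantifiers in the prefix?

First replace A → B with ¬A ∨ B.
  ¬((∃v ¬J(v,v)) ∧ (¬¬(∀y R(y,y)) ∨ (∀s ∃y (¬R(y,s) ∨ D(y)))))
Drive negations inward (¬∀x A ≡ ∃x ¬A, ¬∃x A ≡ ∀x ¬A, De Morgan for ∧/∨):
  (∀v J(v,v)) ∨ (∃y ¬R(y,y)) ∧ (∃s ∀y (R(y,s) ∧ ¬D(y)))
Rename bound variables to avoid capture: y↦x.
  (∀v J(v,v)) ∨ (∃y ¬R(y,y)) ∧ (∃s ∀x (R(x,s) ∧ ¬D(x)))
Extract every quantifier outward, since the variables are now distinct and don't occur free across branches:
  ∀v ∃y ∃s ∀x (J(v,v) ∨ ¬R(y,y) ∧ R(x,s) ∧ ¬D(x))
The prefix is ∀v ∃y ∃s ∀x: 2 universal, 2 existential.

2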